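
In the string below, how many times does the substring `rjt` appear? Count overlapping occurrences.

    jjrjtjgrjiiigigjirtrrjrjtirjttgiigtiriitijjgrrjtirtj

Sliding a length-3 window over the 52 characters (50 positions):
  position 3–5: rjt
  position 23–25: rjt
  position 27–29: rjt
  position 46–48: rjt

4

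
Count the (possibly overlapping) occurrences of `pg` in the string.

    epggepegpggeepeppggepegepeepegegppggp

4

Sliding a length-2 window over the 37 characters (36 positions):
  position 2–3: pg
  position 9–10: pg
  position 17–18: pg
  position 34–35: pg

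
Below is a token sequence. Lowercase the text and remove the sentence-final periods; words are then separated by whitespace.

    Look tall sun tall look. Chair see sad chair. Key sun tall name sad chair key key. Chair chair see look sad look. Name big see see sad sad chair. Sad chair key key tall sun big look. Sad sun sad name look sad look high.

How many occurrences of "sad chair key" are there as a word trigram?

3

Scanning the 44 overlapping trigram windows for "sad chair key":
  position 8–10: sad chair key
  position 14–16: sad chair key
  position 31–33: sad chair key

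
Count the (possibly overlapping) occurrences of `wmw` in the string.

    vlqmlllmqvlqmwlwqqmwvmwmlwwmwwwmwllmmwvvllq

2

Sliding a length-3 window over the 43 characters (41 positions):
  position 27–29: wmw
  position 31–33: wmw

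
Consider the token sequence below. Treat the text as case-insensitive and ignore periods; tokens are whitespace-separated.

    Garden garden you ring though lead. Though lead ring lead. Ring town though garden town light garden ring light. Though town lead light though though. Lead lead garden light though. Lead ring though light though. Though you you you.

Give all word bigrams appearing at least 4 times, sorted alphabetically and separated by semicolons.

light though; though lead

Bigram counts meeting the condition (at least 4 times):
  light though: 4
  though lead: 4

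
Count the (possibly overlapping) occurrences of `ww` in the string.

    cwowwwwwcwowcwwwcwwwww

Sliding a length-2 window over the 22 characters (21 positions):
  position 4–5: ww
  position 5–6: ww
  position 6–7: ww
  position 7–8: ww
  position 14–15: ww
  position 15–16: ww
  position 18–19: ww
  position 19–20: ww
  position 20–21: ww
  position 21–22: ww

10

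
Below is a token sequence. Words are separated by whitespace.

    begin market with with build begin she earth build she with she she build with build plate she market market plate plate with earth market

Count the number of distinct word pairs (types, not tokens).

25 tokens → 24 bigram windows in total.
Repeated bigrams (each contributes count−1 duplicates):
  with build: 2
1 duplicate windows → 24 − 1 = 23 distinct.

23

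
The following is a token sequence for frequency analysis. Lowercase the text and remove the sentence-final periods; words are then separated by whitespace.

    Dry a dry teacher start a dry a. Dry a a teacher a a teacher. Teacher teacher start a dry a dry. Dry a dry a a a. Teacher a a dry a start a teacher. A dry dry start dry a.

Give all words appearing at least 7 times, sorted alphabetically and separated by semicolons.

Unigram counts meeting the condition (at least 7 times):
  a: 19
  dry: 12
  teacher: 7

a; dry; teacher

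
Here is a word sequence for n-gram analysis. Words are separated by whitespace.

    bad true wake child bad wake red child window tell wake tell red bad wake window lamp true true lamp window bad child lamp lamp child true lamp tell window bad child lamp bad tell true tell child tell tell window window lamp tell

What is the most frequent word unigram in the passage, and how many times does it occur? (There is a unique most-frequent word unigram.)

"tell", 8 times

Unigram frequencies (highest first):
  tell: 8
  lamp: 7
  bad: 6
  child: 6
  window: 6
  true: 5
  … (2 more, each ≤ 4)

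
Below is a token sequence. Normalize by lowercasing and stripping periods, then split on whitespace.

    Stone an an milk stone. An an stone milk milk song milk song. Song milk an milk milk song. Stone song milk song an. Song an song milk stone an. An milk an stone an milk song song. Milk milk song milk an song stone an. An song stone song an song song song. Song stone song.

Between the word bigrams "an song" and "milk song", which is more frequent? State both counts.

"milk song" (6 vs 5)

"an song": 5 occurrences
"milk song": 6 occurrences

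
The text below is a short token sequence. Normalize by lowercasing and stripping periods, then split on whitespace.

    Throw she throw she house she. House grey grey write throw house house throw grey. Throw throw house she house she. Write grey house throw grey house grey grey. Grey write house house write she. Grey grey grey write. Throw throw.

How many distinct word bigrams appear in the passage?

41 tokens → 40 bigram windows in total.
Repeated bigrams (each contributes count−1 duplicates):
  grey grey: 5
  grey write: 3
  house she: 3
  she house: 3
  grey house: 2
  house grey: 2
  house house: 2
  house throw: 2
  … (5 more repeated)
19 duplicate windows → 40 − 19 = 21 distinct.

21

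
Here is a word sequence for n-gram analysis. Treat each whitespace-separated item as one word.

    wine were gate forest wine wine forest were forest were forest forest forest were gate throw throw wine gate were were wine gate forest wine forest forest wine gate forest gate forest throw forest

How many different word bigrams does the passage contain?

34 tokens → 33 bigram windows in total.
Repeated bigrams (each contributes count−1 duplicates):
  gate forest: 4
  forest forest: 3
  forest were: 3
  forest wine: 3
  wine gate: 3
  were forest: 2
  were gate: 2
  wine forest: 2
14 duplicate windows → 33 − 14 = 19 distinct.

19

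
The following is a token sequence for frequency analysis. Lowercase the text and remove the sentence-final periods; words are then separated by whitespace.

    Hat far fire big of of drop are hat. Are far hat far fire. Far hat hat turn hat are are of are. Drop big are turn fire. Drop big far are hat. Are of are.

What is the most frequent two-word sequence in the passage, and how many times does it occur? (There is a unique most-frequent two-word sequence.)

"hat are", 3 times

Bigram frequencies (highest first):
  hat are: 3
  hat far: 2
  far fire: 2
  are hat: 2
  far hat: 2
  are of: 2
  … (20 more, each ≤ 2)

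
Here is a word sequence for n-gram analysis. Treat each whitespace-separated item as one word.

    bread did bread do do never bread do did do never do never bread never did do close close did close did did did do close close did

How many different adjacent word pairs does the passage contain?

16

28 tokens → 27 bigram windows in total.
Repeated bigrams (each contributes count−1 duplicates):
  close did: 3
  did do: 3
  do never: 3
  bread do: 2
  close close: 2
  did did: 2
  do close: 2
  never bread: 2
11 duplicate windows → 27 − 11 = 16 distinct.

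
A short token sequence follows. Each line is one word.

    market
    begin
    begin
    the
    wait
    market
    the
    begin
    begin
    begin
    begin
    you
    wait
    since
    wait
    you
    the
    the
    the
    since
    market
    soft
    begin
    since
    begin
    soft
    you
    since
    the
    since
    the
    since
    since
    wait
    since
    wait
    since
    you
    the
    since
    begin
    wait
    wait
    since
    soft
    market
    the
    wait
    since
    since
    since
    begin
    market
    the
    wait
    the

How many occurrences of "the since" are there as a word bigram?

Scanning the 55 overlapping bigram windows for "the since":
  position 19–20: the since
  position 29–30: the since
  position 31–32: the since
  position 39–40: the since

4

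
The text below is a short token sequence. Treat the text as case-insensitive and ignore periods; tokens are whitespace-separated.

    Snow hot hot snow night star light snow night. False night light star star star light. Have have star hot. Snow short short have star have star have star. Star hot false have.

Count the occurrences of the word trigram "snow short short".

Scanning the 31 overlapping trigram windows for "snow short short":
  position 21–23: snow short short

1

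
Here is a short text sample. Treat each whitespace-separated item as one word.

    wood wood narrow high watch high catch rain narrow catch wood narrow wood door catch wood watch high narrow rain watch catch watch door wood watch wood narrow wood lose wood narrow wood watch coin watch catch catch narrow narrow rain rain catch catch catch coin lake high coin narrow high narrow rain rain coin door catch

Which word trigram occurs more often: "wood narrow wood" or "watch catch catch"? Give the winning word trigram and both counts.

"wood narrow wood" (3 vs 1)

"wood narrow wood": 3 occurrences
"watch catch catch": 1 occurrence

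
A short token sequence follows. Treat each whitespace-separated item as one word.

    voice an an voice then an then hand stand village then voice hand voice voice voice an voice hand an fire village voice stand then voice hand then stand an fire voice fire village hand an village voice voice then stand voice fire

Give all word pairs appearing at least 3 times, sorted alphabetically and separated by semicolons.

voice hand; voice voice

Bigram counts meeting the condition (at least 3 times):
  voice hand: 3
  voice voice: 3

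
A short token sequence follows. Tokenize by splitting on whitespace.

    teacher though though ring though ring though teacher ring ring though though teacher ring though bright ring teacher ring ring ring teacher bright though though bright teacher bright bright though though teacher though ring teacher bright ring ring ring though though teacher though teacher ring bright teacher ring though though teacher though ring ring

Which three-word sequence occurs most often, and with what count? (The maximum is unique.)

"though though teacher", 4 times

Trigram frequencies (highest first):
  though though teacher: 4
  though teacher ring: 3
  ring though though: 3
  though teacher though: 3
  though ring though: 2
  teacher ring ring: 2
  … (29 more, each ≤ 2)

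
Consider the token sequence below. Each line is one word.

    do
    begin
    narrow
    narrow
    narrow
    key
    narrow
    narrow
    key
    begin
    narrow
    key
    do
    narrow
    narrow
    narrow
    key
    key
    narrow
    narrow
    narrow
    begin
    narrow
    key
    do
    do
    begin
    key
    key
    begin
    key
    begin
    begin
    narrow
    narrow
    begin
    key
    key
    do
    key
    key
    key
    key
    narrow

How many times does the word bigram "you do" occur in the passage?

Scanning the 43 overlapping bigram windows for "you do":
  (none found)

0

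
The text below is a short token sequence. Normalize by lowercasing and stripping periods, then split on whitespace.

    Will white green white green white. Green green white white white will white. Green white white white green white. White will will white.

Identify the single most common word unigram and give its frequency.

Unigram frequencies (highest first):
  white: 13
  green: 6
  will: 4

"white", 13 times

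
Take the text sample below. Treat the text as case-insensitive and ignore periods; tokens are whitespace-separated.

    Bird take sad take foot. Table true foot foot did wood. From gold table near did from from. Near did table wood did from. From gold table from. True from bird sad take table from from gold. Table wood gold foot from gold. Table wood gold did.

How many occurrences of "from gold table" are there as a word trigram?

4

Scanning the 45 overlapping trigram windows for "from gold table":
  position 12–14: from gold table
  position 25–27: from gold table
  position 36–38: from gold table
  position 42–44: from gold table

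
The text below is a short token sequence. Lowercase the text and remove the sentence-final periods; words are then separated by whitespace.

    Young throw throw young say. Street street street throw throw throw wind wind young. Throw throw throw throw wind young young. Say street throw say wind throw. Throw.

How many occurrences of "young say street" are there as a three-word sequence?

Scanning the 26 overlapping trigram windows for "young say street":
  position 4–6: young say street
  position 21–23: young say street

2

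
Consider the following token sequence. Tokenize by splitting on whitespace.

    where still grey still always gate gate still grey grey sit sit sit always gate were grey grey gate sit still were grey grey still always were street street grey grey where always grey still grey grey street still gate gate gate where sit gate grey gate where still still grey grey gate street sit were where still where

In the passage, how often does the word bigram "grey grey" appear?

6

Scanning the 58 overlapping bigram windows for "grey grey":
  position 9–10: grey grey
  position 17–18: grey grey
  position 23–24: grey grey
  position 30–31: grey grey
  position 36–37: grey grey
  position 51–52: grey grey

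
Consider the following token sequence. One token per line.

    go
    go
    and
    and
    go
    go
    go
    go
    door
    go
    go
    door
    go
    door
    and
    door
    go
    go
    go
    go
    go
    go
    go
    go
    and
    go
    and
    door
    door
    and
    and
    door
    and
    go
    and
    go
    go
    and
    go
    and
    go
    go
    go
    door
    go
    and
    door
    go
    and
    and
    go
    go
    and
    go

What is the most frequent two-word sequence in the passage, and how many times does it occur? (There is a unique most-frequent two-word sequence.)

"go go", 16 times

Bigram frequencies (highest first):
  go go: 16
  go and: 9
  and go: 8
  door go: 5
  go door: 4
  and door: 4
  … (3 more, each ≤ 3)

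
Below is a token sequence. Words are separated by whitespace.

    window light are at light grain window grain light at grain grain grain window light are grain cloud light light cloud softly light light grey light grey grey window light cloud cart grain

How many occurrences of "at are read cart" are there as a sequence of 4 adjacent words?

0

Scanning the 30 overlapping 4-gram windows for "at are read cart":
  (none found)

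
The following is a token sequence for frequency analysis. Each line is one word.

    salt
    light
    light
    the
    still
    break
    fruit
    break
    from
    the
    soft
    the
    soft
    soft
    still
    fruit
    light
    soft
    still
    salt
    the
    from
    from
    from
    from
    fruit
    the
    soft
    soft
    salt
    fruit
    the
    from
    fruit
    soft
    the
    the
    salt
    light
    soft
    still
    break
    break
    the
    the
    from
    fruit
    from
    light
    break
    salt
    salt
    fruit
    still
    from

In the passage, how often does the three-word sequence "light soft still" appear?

Scanning the 53 overlapping trigram windows for "light soft still":
  position 17–19: light soft still
  position 39–41: light soft still

2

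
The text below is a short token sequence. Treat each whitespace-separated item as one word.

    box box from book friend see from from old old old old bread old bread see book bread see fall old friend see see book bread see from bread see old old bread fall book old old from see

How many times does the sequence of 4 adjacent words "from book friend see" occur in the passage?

1

Scanning the 36 overlapping 4-gram windows for "from book friend see":
  position 3–6: from book friend see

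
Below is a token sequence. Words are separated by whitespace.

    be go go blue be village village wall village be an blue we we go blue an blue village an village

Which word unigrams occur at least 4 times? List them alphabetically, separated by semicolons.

Unigram counts meeting the condition (at least 4 times):
  blue: 4
  village: 5

blue; village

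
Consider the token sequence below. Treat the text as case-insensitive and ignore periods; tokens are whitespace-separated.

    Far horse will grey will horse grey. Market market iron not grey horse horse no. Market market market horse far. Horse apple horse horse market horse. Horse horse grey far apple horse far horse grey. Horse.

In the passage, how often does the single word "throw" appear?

Scanning the 36 tokens for "throw":
  (none found)

0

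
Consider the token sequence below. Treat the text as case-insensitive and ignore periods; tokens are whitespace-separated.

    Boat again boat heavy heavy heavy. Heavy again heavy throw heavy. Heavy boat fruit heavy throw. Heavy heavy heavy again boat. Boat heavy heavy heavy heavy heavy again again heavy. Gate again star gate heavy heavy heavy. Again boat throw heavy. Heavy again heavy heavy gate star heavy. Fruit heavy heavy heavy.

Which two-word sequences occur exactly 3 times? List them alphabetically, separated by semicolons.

Bigram counts meeting the condition (exactly 3 times):
  again boat: 3
  again heavy: 3
  throw heavy: 3

again boat; again heavy; throw heavy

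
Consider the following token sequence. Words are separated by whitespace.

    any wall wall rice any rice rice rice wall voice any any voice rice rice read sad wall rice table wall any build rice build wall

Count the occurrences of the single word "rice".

8

Scanning the 26 tokens for "rice":
  position 4: rice
  position 6: rice
  position 7: rice
  position 8: rice
  position 14: rice
  position 15: rice
  position 19: rice
  position 24: rice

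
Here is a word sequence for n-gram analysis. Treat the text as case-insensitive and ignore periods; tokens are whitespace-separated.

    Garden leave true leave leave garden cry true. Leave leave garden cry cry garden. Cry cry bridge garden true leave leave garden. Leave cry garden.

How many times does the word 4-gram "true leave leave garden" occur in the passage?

3

Scanning the 22 overlapping 4-gram windows for "true leave leave garden":
  position 3–6: true leave leave garden
  position 8–11: true leave leave garden
  position 19–22: true leave leave garden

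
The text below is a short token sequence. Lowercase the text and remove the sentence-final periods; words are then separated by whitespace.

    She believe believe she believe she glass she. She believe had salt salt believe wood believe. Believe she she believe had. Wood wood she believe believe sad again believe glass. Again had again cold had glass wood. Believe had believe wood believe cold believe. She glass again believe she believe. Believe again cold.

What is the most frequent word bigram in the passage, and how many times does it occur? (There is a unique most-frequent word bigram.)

Bigram frequencies (highest first):
  she believe: 6
  believe she: 5
  believe believe: 4
  believe had: 3
  wood believe: 3
  she glass: 2
  … (24 more, each ≤ 2)

"she believe", 6 times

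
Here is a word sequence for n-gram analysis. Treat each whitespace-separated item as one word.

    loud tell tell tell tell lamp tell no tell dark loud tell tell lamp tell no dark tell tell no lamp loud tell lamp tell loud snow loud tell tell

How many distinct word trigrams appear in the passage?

21

30 tokens → 28 trigram windows in total.
Repeated trigrams (each contributes count−1 duplicates):
  loud tell tell: 3
  tell lamp tell: 3
  lamp tell no: 2
  tell tell lamp: 2
  tell tell tell: 2
7 duplicate windows → 28 − 7 = 21 distinct.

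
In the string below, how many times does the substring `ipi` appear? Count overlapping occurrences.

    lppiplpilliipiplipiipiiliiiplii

3

Sliding a length-3 window over the 31 characters (29 positions):
  position 12–14: ipi
  position 17–19: ipi
  position 20–22: ipi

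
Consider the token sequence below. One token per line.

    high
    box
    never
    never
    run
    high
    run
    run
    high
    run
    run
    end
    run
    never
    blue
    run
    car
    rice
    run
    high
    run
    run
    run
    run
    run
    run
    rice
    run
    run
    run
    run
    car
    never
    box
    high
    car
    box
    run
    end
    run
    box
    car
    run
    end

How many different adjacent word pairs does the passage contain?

44 tokens → 43 bigram windows in total.
Repeated bigrams (each contributes count−1 duplicates):
  run run: 10
  high run: 3
  run end: 3
  run high: 3
  end run: 2
  rice run: 2
  run car: 2
18 duplicate windows → 43 − 18 = 25 distinct.

25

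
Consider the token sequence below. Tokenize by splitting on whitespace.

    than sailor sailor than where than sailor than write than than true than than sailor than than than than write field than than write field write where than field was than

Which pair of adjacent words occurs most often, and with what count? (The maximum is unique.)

"than than", 6 times

Bigram frequencies (highest first):
  than than: 6
  than sailor: 3
  sailor than: 3
  than write: 3
  where than: 2
  write field: 2
  … (11 more, each ≤ 1)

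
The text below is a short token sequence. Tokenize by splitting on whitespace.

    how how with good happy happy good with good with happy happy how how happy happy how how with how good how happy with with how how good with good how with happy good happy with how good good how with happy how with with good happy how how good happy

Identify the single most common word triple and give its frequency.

"happy how how", 3 times

Trigram frequencies (highest first):
  happy how how: 3
  how how with: 2
  with good happy: 2
  good with good: 2
  happy happy how: 2
  with how good: 2
  … (33 more, each ≤ 2)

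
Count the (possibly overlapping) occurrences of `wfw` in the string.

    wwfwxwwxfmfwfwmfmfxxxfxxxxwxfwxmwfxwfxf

2

Sliding a length-3 window over the 39 characters (37 positions):
  position 2–4: wfw
  position 12–14: wfw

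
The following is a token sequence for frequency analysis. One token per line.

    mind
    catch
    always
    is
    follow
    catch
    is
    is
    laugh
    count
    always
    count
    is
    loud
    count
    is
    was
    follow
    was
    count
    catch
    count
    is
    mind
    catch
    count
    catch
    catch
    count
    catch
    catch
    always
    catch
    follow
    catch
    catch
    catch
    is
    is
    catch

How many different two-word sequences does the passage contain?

25

40 tokens → 39 bigram windows in total.
Repeated bigrams (each contributes count−1 duplicates):
  catch catch: 4
  catch count: 3
  count catch: 3
  count is: 3
  catch always: 2
  catch is: 2
  follow catch: 2
  is is: 2
  … (1 more repeated)
14 duplicate windows → 39 − 14 = 25 distinct.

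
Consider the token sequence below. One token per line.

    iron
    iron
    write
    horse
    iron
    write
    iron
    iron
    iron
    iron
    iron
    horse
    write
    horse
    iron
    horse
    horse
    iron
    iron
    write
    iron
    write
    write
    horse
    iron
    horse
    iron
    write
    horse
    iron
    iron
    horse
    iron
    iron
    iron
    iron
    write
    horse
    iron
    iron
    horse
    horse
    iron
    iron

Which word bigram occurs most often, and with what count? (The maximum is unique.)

Bigram frequencies (highest first):
  iron iron: 12
  horse iron: 9
  iron write: 6
  write horse: 5
  iron horse: 5
  write iron: 2
  … (3 more, each ≤ 2)

"iron iron", 12 times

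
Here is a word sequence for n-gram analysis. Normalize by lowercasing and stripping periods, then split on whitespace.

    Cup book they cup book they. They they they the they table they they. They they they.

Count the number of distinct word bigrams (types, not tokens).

8

17 tokens → 16 bigram windows in total.
Repeated bigrams (each contributes count−1 duplicates):
  they they: 7
  book they: 2
  cup book: 2
8 duplicate windows → 16 − 8 = 8 distinct.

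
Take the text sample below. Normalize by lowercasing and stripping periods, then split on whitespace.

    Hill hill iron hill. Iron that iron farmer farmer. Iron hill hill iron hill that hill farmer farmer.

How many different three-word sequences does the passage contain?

14

18 tokens → 16 trigram windows in total.
Repeated trigrams (each contributes count−1 duplicates):
  hill hill iron: 2
  hill iron hill: 2
2 duplicate windows → 16 − 2 = 14 distinct.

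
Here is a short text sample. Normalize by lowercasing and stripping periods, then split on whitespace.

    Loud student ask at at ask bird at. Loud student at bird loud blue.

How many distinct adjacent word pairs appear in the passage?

14 tokens → 13 bigram windows in total.
Repeated bigrams (each contributes count−1 duplicates):
  loud student: 2
1 duplicate windows → 13 − 1 = 12 distinct.

12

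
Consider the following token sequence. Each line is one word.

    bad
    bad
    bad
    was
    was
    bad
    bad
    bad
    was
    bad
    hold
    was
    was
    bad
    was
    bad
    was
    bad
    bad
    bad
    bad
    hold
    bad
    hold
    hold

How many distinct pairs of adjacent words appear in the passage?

25 tokens → 24 bigram windows in total.
Repeated bigrams (each contributes count−1 duplicates):
  bad bad: 7
  was bad: 5
  bad was: 4
  bad hold: 3
  was was: 2
16 duplicate windows → 24 − 16 = 8 distinct.

8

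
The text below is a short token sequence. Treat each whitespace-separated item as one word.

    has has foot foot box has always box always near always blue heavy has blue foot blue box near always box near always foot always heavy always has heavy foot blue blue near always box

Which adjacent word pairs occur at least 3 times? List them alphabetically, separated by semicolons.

Bigram counts meeting the condition (at least 3 times):
  always box: 3
  near always: 4

always box; near always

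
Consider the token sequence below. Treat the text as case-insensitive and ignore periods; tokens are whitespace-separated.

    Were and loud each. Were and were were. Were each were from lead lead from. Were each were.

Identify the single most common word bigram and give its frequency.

Bigram frequencies (highest first):
  each were: 3
  were and: 2
  were were: 2
  were each: 2
  and loud: 1
  loud each: 1
  … (6 more, each ≤ 1)

"each were", 3 times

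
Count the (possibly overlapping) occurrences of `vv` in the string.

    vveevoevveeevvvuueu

4

Sliding a length-2 window over the 19 characters (18 positions):
  position 1–2: vv
  position 8–9: vv
  position 13–14: vv
  position 14–15: vv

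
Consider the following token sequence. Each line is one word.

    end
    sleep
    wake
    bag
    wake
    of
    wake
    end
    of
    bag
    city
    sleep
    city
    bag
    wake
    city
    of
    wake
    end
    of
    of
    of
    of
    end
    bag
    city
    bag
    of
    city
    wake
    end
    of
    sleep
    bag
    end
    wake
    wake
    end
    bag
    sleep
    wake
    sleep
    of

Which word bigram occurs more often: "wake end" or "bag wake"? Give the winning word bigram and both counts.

"wake end" (4 vs 2)

"wake end": 4 occurrences
"bag wake": 2 occurrences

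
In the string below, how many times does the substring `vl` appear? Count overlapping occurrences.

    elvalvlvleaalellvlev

3

Sliding a length-2 window over the 20 characters (19 positions):
  position 6–7: vl
  position 8–9: vl
  position 17–18: vl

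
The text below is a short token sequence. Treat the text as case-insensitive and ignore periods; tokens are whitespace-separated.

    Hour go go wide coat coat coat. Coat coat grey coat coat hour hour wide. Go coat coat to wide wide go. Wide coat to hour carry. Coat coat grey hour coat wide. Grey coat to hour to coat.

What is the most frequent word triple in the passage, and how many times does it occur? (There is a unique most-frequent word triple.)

Trigram frequencies (highest first):
  coat coat coat: 3
  go wide coat: 2
  coat coat grey: 2
  coat to hour: 2
  hour go go: 1
  go go wide: 1
  … (26 more, each ≤ 1)

"coat coat coat", 3 times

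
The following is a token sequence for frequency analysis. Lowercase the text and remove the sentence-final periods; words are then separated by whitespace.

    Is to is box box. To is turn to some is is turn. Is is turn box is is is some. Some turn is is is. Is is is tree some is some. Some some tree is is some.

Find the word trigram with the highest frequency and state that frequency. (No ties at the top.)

"is is is", 5 times

Trigram frequencies (highest first):
  is is is: 5
  is is turn: 2
  turn is is: 2
  is is some: 2
  is some some: 2
  is to is: 1
  … (23 more, each ≤ 1)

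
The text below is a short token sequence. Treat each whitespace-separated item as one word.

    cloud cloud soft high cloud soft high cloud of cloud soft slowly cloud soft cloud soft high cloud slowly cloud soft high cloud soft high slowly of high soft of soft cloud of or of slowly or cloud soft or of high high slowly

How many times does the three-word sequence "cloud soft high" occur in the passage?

5

Scanning the 42 overlapping trigram windows for "cloud soft high":
  position 2–4: cloud soft high
  position 5–7: cloud soft high
  position 15–17: cloud soft high
  position 20–22: cloud soft high
  position 23–25: cloud soft high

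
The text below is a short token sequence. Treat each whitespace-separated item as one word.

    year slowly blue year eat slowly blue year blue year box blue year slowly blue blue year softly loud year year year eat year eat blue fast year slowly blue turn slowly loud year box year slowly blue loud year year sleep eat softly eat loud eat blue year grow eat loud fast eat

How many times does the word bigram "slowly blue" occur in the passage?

Scanning the 53 overlapping bigram windows for "slowly blue":
  position 2–3: slowly blue
  position 6–7: slowly blue
  position 14–15: slowly blue
  position 29–30: slowly blue
  position 37–38: slowly blue

5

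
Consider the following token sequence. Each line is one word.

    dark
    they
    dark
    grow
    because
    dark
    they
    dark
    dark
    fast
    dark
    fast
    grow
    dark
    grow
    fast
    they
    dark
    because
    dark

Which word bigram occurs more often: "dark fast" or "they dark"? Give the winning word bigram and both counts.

"dark fast": 2 occurrences
"they dark": 3 occurrences

"they dark" (3 vs 2)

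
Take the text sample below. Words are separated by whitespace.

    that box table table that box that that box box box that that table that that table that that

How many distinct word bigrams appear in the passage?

19 tokens → 18 bigram windows in total.
Repeated bigrams (each contributes count−1 duplicates):
  that that: 4
  table that: 3
  that box: 3
  box box: 2
  box that: 2
  that table: 2
10 duplicate windows → 18 − 10 = 8 distinct.

8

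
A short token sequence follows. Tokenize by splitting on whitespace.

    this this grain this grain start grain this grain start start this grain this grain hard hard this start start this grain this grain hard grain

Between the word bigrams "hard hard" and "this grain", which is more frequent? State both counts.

"hard hard": 1 occurrence
"this grain": 7 occurrences

"this grain" (7 vs 1)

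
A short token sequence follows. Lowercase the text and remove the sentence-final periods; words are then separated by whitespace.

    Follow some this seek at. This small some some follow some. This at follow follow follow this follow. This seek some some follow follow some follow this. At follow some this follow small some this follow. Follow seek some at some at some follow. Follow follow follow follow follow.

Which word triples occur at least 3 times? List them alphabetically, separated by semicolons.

follow follow follow; follow some this

Trigram counts meeting the condition (at least 3 times):
  follow follow follow: 5
  follow some this: 3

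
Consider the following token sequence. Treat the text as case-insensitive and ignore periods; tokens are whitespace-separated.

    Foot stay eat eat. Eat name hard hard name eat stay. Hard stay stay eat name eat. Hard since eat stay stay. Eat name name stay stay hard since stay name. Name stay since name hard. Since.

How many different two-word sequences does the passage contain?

37 tokens → 36 bigram windows in total.
Repeated bigrams (each contributes count−1 duplicates):
  eat name: 3
  hard since: 3
  stay eat: 3
  stay stay: 3
  eat eat: 2
  eat stay: 2
  name eat: 2
  name hard: 2
  … (3 more repeated)
15 duplicate windows → 36 − 15 = 21 distinct.

21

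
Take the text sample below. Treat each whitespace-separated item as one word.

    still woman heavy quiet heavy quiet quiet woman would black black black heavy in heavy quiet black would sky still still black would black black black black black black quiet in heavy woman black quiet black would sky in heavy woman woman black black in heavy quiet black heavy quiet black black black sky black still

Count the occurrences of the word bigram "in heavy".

Scanning the 55 overlapping bigram windows for "in heavy":
  position 14–15: in heavy
  position 31–32: in heavy
  position 39–40: in heavy
  position 45–46: in heavy

4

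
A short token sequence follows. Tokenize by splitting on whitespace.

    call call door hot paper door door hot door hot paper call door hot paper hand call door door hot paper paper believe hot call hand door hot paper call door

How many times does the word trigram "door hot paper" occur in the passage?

5

Scanning the 29 overlapping trigram windows for "door hot paper":
  position 3–5: door hot paper
  position 9–11: door hot paper
  position 13–15: door hot paper
  position 19–21: door hot paper
  position 27–29: door hot paper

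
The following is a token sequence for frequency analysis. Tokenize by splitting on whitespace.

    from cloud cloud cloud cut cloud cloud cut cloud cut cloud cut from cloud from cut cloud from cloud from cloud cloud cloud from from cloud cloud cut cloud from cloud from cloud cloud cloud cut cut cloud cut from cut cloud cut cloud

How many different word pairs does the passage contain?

9

44 tokens → 43 bigram windows in total.
Repeated bigrams (each contributes count−1 duplicates):
  cloud cloud: 8
  cloud cut: 8
  cut cloud: 8
  from cloud: 7
  cloud from: 6
  cut from: 2
  from cut: 2
34 duplicate windows → 43 − 34 = 9 distinct.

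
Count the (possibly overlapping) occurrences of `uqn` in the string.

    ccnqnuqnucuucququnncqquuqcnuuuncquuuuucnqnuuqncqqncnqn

Sliding a length-3 window over the 54 characters (52 positions):
  position 6–8: uqn
  position 44–46: uqn

2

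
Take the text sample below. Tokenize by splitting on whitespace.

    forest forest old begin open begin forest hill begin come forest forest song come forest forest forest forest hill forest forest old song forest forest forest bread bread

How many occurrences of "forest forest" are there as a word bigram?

8

Scanning the 27 overlapping bigram windows for "forest forest":
  position 1–2: forest forest
  position 11–12: forest forest
  position 15–16: forest forest
  position 16–17: forest forest
  position 17–18: forest forest
  position 20–21: forest forest
  position 24–25: forest forest
  position 25–26: forest forest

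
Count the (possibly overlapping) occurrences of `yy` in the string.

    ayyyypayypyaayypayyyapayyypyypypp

10

Sliding a length-2 window over the 33 characters (32 positions):
  position 2–3: yy
  position 3–4: yy
  position 4–5: yy
  position 8–9: yy
  position 14–15: yy
  position 18–19: yy
  position 19–20: yy
  position 24–25: yy
  position 25–26: yy
  position 28–29: yy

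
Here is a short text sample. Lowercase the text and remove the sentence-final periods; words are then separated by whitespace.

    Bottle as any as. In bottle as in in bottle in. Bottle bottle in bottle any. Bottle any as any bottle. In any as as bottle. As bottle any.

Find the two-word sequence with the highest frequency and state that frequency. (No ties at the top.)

Bigram frequencies (highest first):
  in bottle: 4
  bottle as: 3
  any as: 3
  bottle in: 3
  bottle any: 3
  as any: 2
  … (7 more, each ≤ 2)

"in bottle", 4 times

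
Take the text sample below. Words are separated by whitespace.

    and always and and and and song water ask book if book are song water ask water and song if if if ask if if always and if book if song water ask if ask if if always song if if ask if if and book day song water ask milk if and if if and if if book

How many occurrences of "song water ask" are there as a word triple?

Scanning the 57 overlapping trigram windows for "song water ask":
  position 7–9: song water ask
  position 14–16: song water ask
  position 31–33: song water ask
  position 48–50: song water ask

4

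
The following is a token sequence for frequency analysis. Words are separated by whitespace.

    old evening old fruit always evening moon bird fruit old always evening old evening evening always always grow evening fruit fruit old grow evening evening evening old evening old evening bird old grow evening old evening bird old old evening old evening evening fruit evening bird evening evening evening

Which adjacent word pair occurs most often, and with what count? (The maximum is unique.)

"old evening", 7 times

Bigram frequencies (highest first):
  old evening: 7
  evening old: 6
  evening evening: 6
  grow evening: 3
  evening bird: 3
  always evening: 2
  … (17 more, each ≤ 2)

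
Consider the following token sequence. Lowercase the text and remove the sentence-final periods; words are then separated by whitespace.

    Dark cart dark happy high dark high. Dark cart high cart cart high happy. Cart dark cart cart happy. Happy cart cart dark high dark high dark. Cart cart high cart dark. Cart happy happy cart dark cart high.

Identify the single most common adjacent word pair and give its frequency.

Bigram frequencies (highest first):
  dark cart: 6
  cart dark: 5
  high dark: 4
  cart high: 4
  cart cart: 4
  dark high: 3
  … (7 more, each ≤ 3)

"dark cart", 6 times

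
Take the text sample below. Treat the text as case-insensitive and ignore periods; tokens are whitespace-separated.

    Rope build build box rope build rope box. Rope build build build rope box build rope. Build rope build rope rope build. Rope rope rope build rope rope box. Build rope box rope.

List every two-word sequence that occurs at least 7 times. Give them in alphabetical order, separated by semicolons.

Bigram counts meeting the condition (at least 7 times):
  build rope: 8
  rope build: 7

build rope; rope build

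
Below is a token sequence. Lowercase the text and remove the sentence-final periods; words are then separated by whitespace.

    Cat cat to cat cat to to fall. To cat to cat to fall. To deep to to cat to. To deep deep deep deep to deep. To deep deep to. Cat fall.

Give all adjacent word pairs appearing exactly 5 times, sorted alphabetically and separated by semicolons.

cat to; to cat

Bigram counts meeting the condition (exactly 5 times):
  cat to: 5
  to cat: 5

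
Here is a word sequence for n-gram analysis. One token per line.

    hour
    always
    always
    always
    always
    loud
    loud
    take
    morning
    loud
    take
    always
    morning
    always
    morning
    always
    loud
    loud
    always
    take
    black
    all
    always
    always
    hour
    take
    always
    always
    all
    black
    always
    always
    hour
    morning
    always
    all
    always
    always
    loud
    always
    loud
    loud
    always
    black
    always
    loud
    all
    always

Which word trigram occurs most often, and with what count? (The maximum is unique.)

Trigram frequencies (highest first):
  always loud loud: 3
  always always always: 2
  always always loud: 2
  always morning always: 2
  loud loud always: 2
  all always always: 2
  … (32 more, each ≤ 2)

"always loud loud", 3 times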